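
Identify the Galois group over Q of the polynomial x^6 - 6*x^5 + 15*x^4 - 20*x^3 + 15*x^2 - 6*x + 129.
D_6, the dihedral group of order 12

The polynomial f is an irreducible sextic over Q, so G = Gal(f/Q) is one of the 16 transitive subgroups 6T1, ..., 6T16 of S_6. The discriminant of f is -1603087953297408, which is not a perfect square, so G is not contained in A_6. The transitive groups of degree 6 not contained in A_6 are: C_6 (6T1, order 6), S_3 (6T2, order 6), D_6 (6T3, order 12), C_3 x S_3 (6T5, order 18), A_4 x C_2 (6T6, order 24), S_4 (6T8, order 24), S_3 x S_3 (6T9, order 36), S_4 x C_2 (6T11, order 48), (S_3 x S_3) : C_2 (6T13, order 72), PGL(2,5) (6T14, order 120), S_6 (6T16, order 720). By Dedekind's theorem, for a prime p not dividing disc(f) the degrees of the irreducible factors of f mod p form the cycle type of an element of G. Factoring f modulo the 79 such primes p <= 419 (skipping 2, 3, which divide the discriminant), each new pattern first appears at: mod 5: f = (x^2 + 2x + 4)(x^2 + 3x + 3)(x^2 + 4x + 2), pattern 2+2+2; mod 7: f = (x^6 + x^5 + x^4 + x^3 + x^2 + x + 3), pattern 6; mod 11: f = (x + 3)(x + 6)(x^2 + 2x + 2)(x^2 + 5x + 10), pattern 2+2+1+1; mod 19: f = (x^3 + 16x^2 + 3x + 8)(x^3 + 16x^2 + 3x + 9), pattern 3+3; mod 43: f = (x)(x + 5)(x + 6)(x + 35)(x + 36)(x + 41), pattern 1+1+1+1+1+1. No other pattern occurs in this range, so the set of observed cycle types is {2+2+2, 6, 2+2+1+1, 3+3, 1+1+1+1+1+1}. The candidates containing elements of all these cycle types are D_6 (6T3) of order 12, A_4 x C_2 (6T6) of order 24, S_3 x S_3 (6T9) of order 36, S_4 x C_2 (6T11) of order 48, (S_3 x S_3) : C_2 (6T13) of order 72, PGL(2,5) (6T14) of order 120, S_6 (6T16) of order 720; the others are excluded. The observed types are precisely the cycle types that occur in D_6 (6T3). Each of the other remaining candidates has further cycle types, and by the Chebotarev density theorem the matching factorization patterns would occur for a proportion of primes equal to their share of the group: A_4 x C_2 (6T6) additionally contains elements of type 2+1+1+1+1 (3 of its 24 elements, about 12% of primes); S_3 x S_3 (6T9) additionally contains elements of type 3+1+1+1 (4 of its 36 elements, about 11% of primes); S_4 x C_2 (6T11) additionally contains elements of type 4+2, 4+1+1, 2+1+1+1+1 (15 of its 48 elements, about 31% of primes); (S_3 x S_3) : C_2 (6T13) additionally contains elements of type 4+2, 3+2+1, 3+1+1+1, 2+1+1+1+1 (40 of its 72 elements, about 56% of primes); PGL(2,5) (6T14) additionally contains elements of type 5+1, 4+1+1 (54 of its 120 elements, about 45% of primes); S_6 (6T16) additionally contains elements of type 5+1, 4+2, 4+1+1, 3+2+1, 3+1+1+1, 2+1+1+1+1 (499 of its 720 elements, about 69% of primes). None of the 79 primes tested shows any such pattern (for each of these groups the chance of that is below 10^-4), which rules them out. Hence G = D_6 (6T3), of order 12.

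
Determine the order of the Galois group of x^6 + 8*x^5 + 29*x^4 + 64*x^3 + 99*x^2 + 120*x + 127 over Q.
The degree of the splitting field over Q equals the order of the Galois group, so first determine the group. The polynomial f is an irreducible sextic over Q, so G = Gal(f/Q) is one of the 16 transitive subgroups 6T1, ..., 6T16 of S_6. The discriminant of f is -18046378835968, which is not a perfect square, so G is not contained in A_6. The transitive groups of degree 6 not contained in A_6 are: C_6 (6T1, order 6), S_3 (6T2, order 6), D_6 (6T3, order 12), C_3 x S_3 (6T5, order 18), A_4 x C_2 (6T6, order 24), S_4 (6T8, order 24), S_3 x S_3 (6T9, order 36), S_4 x C_2 (6T11, order 48), (S_3 x S_3) : C_2 (6T13, order 72), PGL(2,5) (6T14, order 120), S_6 (6T16, order 720). By Dedekind's theorem, for a prime p not dividing disc(f) the degrees of the irreducible factors of f mod p form the cycle type of an element of G. Factoring f modulo the 37 such primes p <= 167 (skipping 2, 7, which divide the discriminant), each new pattern first appears at: mod 3: f = (x^6 + 2x^5 + 2x^4 + x^3 + 1), pattern 6; mod 11: f = (x^3 + 2x^2 + 6x + 8)(x^3 + 6x^2 + 9), pattern 3+3; mod 13: f = (x^2 + x + 4)(x^2 + 8x + 11)(x^2 + 12x + 2), pattern 2+2+2; mod 29: f = (x + 9)(x + 11)(x + 13)(x + 16)(x + 19)(x + 27), pattern 1+1+1+1+1+1. No other pattern occurs in this range, so the set of observed cycle types is {6, 3+3, 2+2+2, 1+1+1+1+1+1}. The candidates containing elements of all these cycle types are C_6 (6T1) of order 6, D_6 (6T3) of order 12, C_3 x S_3 (6T5) of order 18, A_4 x C_2 (6T6) of order 24, S_3 x S_3 (6T9) of order 36, S_4 x C_2 (6T11) of order 48, (S_3 x S_3) : C_2 (6T13) of order 72, PGL(2,5) (6T14) of order 120, S_6 (6T16) of order 720; the others are excluded. The observed types are precisely the cycle types that occur in C_6 (6T1). Each of the other remaining candidates has further cycle types, and by the Chebotarev density theorem the matching factorization patterns would occur for a proportion of primes equal to their share of the group: D_6 (6T3) additionally contains elements of type 2+2+1+1 (3 of its 12 elements, about 25% of primes); C_3 x S_3 (6T5) additionally contains elements of type 3+1+1+1 (4 of its 18 elements, about 22% of primes); A_4 x C_2 (6T6) additionally contains elements of type 2+2+1+1, 2+1+1+1+1 (6 of its 24 elements, about 25% of primes); S_3 x S_3 (6T9) additionally contains elements of type 3+1+1+1, 2+2+1+1 (13 of its 36 elements, about 36% of primes); S_4 x C_2 (6T11) additionally contains elements of type 4+2, 4+1+1, 2+2+1+1, 2+1+1+1+1 (24 of its 48 elements, about 50% of primes); (S_3 x S_3) : C_2 (6T13) additionally contains elements of type 4+2, 3+2+1, 3+1+1+1, 2+2+1+1, 2+1+1+1+1 (49 of its 72 elements, about 68% of primes); PGL(2,5) (6T14) additionally contains elements of type 5+1, 4+1+1, 2+2+1+1 (69 of its 120 elements, about 58% of primes); S_6 (6T16) additionally contains elements of type 5+1, 4+2, 4+1+1, 3+2+1, 3+1+1+1, 2+2+1+1, 2+1+1+1+1 (544 of its 720 elements, about 76% of primes). None of the 37 primes tested shows any such pattern (for each of these groups the chance of that is below 10^-4), which rules them out. Hence G = C_6 (6T1), of order 6. The Galois group C_6 (6T1) has order 6, so the splitting field has degree 6 over Q.

6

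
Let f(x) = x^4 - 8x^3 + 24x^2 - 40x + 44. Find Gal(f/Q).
4T4: A_4

The polynomial is an irreducible quartic over Q and its discriminant is 331776 = 576^2, a perfect square, so the Galois group is contained in A_4. The resolvent cubic y^3 - 24*y^2 + 144*y - 192 is irreducible over Q. An irreducible resolvent with square discriminant gives A_4.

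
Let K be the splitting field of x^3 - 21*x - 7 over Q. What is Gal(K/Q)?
The polynomial is an irreducible cubic over Q and its discriminant is 35721 = 189^2, a perfect square. For an irreducible cubic, a square discriminant forces the Galois group to be A_3, the cyclic group of order 3.

C_3 (order 3)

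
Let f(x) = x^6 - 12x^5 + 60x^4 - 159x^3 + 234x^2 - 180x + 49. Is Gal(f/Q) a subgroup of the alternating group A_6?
No

The polynomial is irreducible of degree 6 over Q. Its discriminant is 871199469, which is not a perfect square. A Galois group lies in the alternating group exactly when the discriminant is a square in Q, so the Galois group (S_3 x S_3) is not contained in A_6.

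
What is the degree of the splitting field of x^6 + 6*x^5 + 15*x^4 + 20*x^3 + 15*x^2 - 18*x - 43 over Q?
360

The degree of the splitting field over Q equals the order of the Galois group, so first determine the group. The polynomial f is an irreducible sextic over Q, so G = Gal(f/Q) is one of the 16 transitive subgroups 6T1, ..., 6T16 of S_6. The discriminant of f is 746496000000 = 864000^2, a perfect square, so G is contained in A_6. The transitive groups of degree 6 contained in A_6 are: A_4 (6T4, order 12), S_4 (6T7, order 24), (C_3 x C_3) : C_4 (6T10, order 36), PSL(2,5) (6T12, order 60), A_6 (6T15, order 360). By Dedekind's theorem, for a prime p not dividing disc(f) the degrees of the irreducible factors of f mod p form the cycle type of an element of G. Factoring f modulo the 6 such primes p <= 23 (skipping 2, 3, 5, which divide the discriminant), each new pattern first appears at: mod 7: f = (x + 5)(x^5 + x^4 + 3x^3 + 5x^2 + 4x + 4), pattern 5+1; mod 23: f = (x + 3)(x + 12)(x + 17)(x^3 + 20x^2 + 4x + 15), pattern 3+1+1+1. No other pattern occurs in this range, so the set of observed cycle types is {5+1, 3+1+1+1}. Among the candidates above, the only group containing elements of all these cycle types is A_6 (6T15) — each of A_4 (6T4), S_4 (6T7), (C_3 x C_3) : C_4 (6T10), PSL(2,5) (6T12) lacks at least one of them. Hence G = A_6 (6T15), of order 360. The Galois group A_6 (6T15) has order 360, so the splitting field has degree 360 over Q.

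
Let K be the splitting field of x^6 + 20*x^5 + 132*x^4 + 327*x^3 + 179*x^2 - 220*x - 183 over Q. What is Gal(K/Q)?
PSL(2,5) (order 60)

The polynomial f is an irreducible sextic over Q, so G = Gal(f/Q) is one of the 16 transitive subgroups 6T1, ..., 6T16 of S_6. The discriminant of f is 8413926734596681 = 91727459^2, a perfect square, so G is contained in A_6. The transitive groups of degree 6 contained in A_6 are: A_4 (6T4, order 12), S_4 (6T7, order 24), (C_3 x C_3) : C_4 (6T10, order 36), PSL(2,5) (6T12, order 60), A_6 (6T15, order 360). By Dedekind's theorem, for a prime p not dividing disc(f) the degrees of the irreducible factors of f mod p form the cycle type of an element of G. Factoring f modulo the 21 such primes p <= 79 (skipping 19, which divides the discriminant), each new pattern first appears at: mod 2: f = (x + 1)(x^5 + x^4 + x^3 + x + 1), pattern 5+1; mod 7: f = (x^3 + 3)(x^3 + 6x^2 + 6x + 2), pattern 3+3; mod 61: f = (x)(x + 40)(x^2 + 47x + 14)(x^2 + 55x + 41), pattern 2+2+1+1. No other pattern occurs in this range, so the set of observed cycle types is {5+1, 3+3, 2+2+1+1}. The candidates containing elements of all these cycle types are PSL(2,5) (6T12) of order 60, A_6 (6T15) of order 360; the others are excluded. The observed types are precisely the cycle types that occur in PSL(2,5) (6T12) (apart from the identity). Each of the other remaining candidates has further cycle types, and by the Chebotarev density theorem the matching factorization patterns would occur for a proportion of primes equal to their share of the group: A_6 (6T15) additionally contains elements of type 4+2, 3+1+1+1 (130 of its 360 elements, about 36% of primes). None of the 21 primes tested shows any such pattern (for each of these groups the chance of that is below 10^-4), which rules them out. Hence G = PSL(2,5) (6T12), of order 60.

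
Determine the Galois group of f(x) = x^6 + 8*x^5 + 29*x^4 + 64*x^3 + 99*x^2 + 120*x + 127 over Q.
The polynomial f is an irreducible sextic over Q, so G = Gal(f/Q) is one of the 16 transitive subgroups 6T1, ..., 6T16 of S_6. The discriminant of f is -18046378835968, which is not a perfect square, so G is not contained in A_6. The transitive groups of degree 6 not contained in A_6 are: C_6 (6T1, order 6), S_3 (6T2, order 6), D_6 (6T3, order 12), C_3 x S_3 (6T5, order 18), A_4 x C_2 (6T6, order 24), S_4 (6T8, order 24), S_3 x S_3 (6T9, order 36), S_4 x C_2 (6T11, order 48), (S_3 x S_3) : C_2 (6T13, order 72), PGL(2,5) (6T14, order 120), S_6 (6T16, order 720). By Dedekind's theorem, for a prime p not dividing disc(f) the degrees of the irreducible factors of f mod p form the cycle type of an element of G. Factoring f modulo the 37 such primes p <= 167 (skipping 2, 7, which divide the discriminant), each new pattern first appears at: mod 3: f = (x^6 + 2x^5 + 2x^4 + x^3 + 1), pattern 6; mod 11: f = (x^3 + 2x^2 + 6x + 8)(x^3 + 6x^2 + 9), pattern 3+3; mod 13: f = (x^2 + x + 4)(x^2 + 8x + 11)(x^2 + 12x + 2), pattern 2+2+2; mod 29: f = (x + 9)(x + 11)(x + 13)(x + 16)(x + 19)(x + 27), pattern 1+1+1+1+1+1. No other pattern occurs in this range, so the set of observed cycle types is {6, 3+3, 2+2+2, 1+1+1+1+1+1}. The candidates containing elements of all these cycle types are C_6 (6T1) of order 6, D_6 (6T3) of order 12, C_3 x S_3 (6T5) of order 18, A_4 x C_2 (6T6) of order 24, S_3 x S_3 (6T9) of order 36, S_4 x C_2 (6T11) of order 48, (S_3 x S_3) : C_2 (6T13) of order 72, PGL(2,5) (6T14) of order 120, S_6 (6T16) of order 720; the others are excluded. The observed types are precisely the cycle types that occur in C_6 (6T1). Each of the other remaining candidates has further cycle types, and by the Chebotarev density theorem the matching factorization patterns would occur for a proportion of primes equal to their share of the group: D_6 (6T3) additionally contains elements of type 2+2+1+1 (3 of its 12 elements, about 25% of primes); C_3 x S_3 (6T5) additionally contains elements of type 3+1+1+1 (4 of its 18 elements, about 22% of primes); A_4 x C_2 (6T6) additionally contains elements of type 2+2+1+1, 2+1+1+1+1 (6 of its 24 elements, about 25% of primes); S_3 x S_3 (6T9) additionally contains elements of type 3+1+1+1, 2+2+1+1 (13 of its 36 elements, about 36% of primes); S_4 x C_2 (6T11) additionally contains elements of type 4+2, 4+1+1, 2+2+1+1, 2+1+1+1+1 (24 of its 48 elements, about 50% of primes); (S_3 x S_3) : C_2 (6T13) additionally contains elements of type 4+2, 3+2+1, 3+1+1+1, 2+2+1+1, 2+1+1+1+1 (49 of its 72 elements, about 68% of primes); PGL(2,5) (6T14) additionally contains elements of type 5+1, 4+1+1, 2+2+1+1 (69 of its 120 elements, about 58% of primes); S_6 (6T16) additionally contains elements of type 5+1, 4+2, 4+1+1, 3+2+1, 3+1+1+1, 2+2+1+1, 2+1+1+1+1 (544 of its 720 elements, about 76% of primes). None of the 37 primes tested shows any such pattern (for each of these groups the chance of that is below 10^-4), which rules them out. Hence G = C_6 (6T1), of order 6.

C_6 (also written C6)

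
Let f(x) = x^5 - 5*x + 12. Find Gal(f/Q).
D_5 (also written D5)

The polynomial f is an irreducible quintic over Q, so G = Gal(f/Q) is a transitive subgroup of S_5: one of C_5 (5T1, order 5), D_5 (5T2, order 10), F_20 (5T3, order 20), A_5 (5T4, order 60) or S_5 (5T5, order 120). The discriminant of f is 64000000 = 8000^2, a perfect square, so G is contained in A_5. The transitive groups of degree 5 contained in A_5 are: C_5 (5T1, order 5), D_5 (5T2, order 10), A_5 (5T4, order 60). By Dedekind's theorem, for a prime p not dividing disc(f) the degrees of the irreducible factors of f mod p form the cycle type of an element of G. Factoring f modulo the 23 such primes p <= 97 (skipping 2, 5, which divide the discriminant), each new pattern first appears at: mod 3: f = (x)(x^2 + x + 2)(x^2 + 2x + 2), pattern 2+2+1; mod 7: f = (x^5 + 2x + 5), pattern 5. No other pattern occurs in this range, so the set of observed cycle types is {2+2+1, 5}. The candidates containing elements of all these cycle types are D_5 (5T2) of order 10, A_5 (5T4) of order 60; the others are excluded. The observed types are precisely the cycle types that occur in D_5 (5T2) (apart from the identity). Each of the other remaining candidates has further cycle types, and by the Chebotarev density theorem the matching factorization patterns would occur for a proportion of primes equal to their share of the group: A_5 (5T4) additionally contains elements of type 3+1+1 (20 of its 60 elements, about 33% of primes). None of the 23 primes tested shows any such pattern (for each of these groups the chance of that is below 10^-4), which rules them out. Hence G = D_5 (5T2), of order 10.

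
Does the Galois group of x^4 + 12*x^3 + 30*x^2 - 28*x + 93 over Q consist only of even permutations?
The polynomial is irreducible of degree 4 over Q. Its discriminant is 146313216 = 12096^2, a perfect square. A Galois group lies in the alternating group exactly when the discriminant is a square in Q, so the Galois group (A_4) is contained in A_4.

Yes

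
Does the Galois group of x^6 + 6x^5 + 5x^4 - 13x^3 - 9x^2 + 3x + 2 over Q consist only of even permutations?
The polynomial is irreducible of degree 6 over Q. Its discriminant is 30991489 = 5567^2, a perfect square. A Galois group lies in the alternating group exactly when the discriminant is a square in Q, so the Galois group (PSL(2,5)) is contained in A_6.

Yes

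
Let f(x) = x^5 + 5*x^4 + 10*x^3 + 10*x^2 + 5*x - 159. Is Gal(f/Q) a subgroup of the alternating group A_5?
The polynomial is irreducible of degree 5 over Q. Its discriminant is 2048000000000, which is not a perfect square. A Galois group lies in the alternating group exactly when the discriminant is a square in Q, so the Galois group (F_20) is not contained in A_5.

No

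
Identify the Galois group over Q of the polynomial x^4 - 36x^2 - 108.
D_4 (also written D4)

The polynomial is an irreducible quartic over Q and its discriminant is -5159780352, which is not a perfect square, so the Galois group is not contained in A_4. The resolvent cubic y^3 + 36*y^2 + 432*y + 15552 has exactly one rational root, so the Galois group is C_4 or D_4. The quartic remains irreducible over Q(sqrt(disc)), so the group is D_4.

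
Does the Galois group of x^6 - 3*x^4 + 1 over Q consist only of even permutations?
No

The polynomial is irreducible of degree 6 over Q. Its discriminant is -419904, which is not a perfect square. A Galois group lies in the alternating group exactly when the discriminant is a square in Q, so the Galois group (A_4 x C_2) is not contained in A_6.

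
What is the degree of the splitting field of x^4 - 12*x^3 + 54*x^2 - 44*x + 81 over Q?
12

The degree of the splitting field over Q equals the order of the Galois group, so first determine the group. The polynomial is an irreducible quartic over Q and its discriminant is 1358954496 = 36864^2, a perfect square, so the Galois group is contained in A_4. The resolvent cubic y^3 - 54*y^2 + 204*y + 3896 is irreducible over Q. An irreducible resolvent with square discriminant gives A_4. The Galois group A_4 (4T4) has order 12, so the splitting field has degree 12 over Q.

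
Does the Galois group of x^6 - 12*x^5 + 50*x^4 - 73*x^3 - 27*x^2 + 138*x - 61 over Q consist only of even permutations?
Yes

The polynomial is irreducible of degree 6 over Q. Its discriminant is 30991489 = 5567^2, a perfect square. A Galois group lies in the alternating group exactly when the discriminant is a square in Q, so the Galois group (PSL(2,5)) is contained in A_6.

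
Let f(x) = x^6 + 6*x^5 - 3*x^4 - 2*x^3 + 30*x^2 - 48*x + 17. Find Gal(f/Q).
The polynomial f is an irreducible sextic over Q, so G = Gal(f/Q) is one of the 16 transitive subgroups 6T1, ..., 6T16 of S_6. The discriminant of f is -30366624190464, which is not a perfect square, so G is not contained in A_6. The transitive groups of degree 6 not contained in A_6 are: C_6 (6T1, order 6), S_3 (6T2, order 6), D_6 (6T3, order 12), C_3 x S_3 (6T5, order 18), A_4 x C_2 (6T6, order 24), S_4 (6T8, order 24), S_3 x S_3 (6T9, order 36), S_4 x C_2 (6T11, order 48), (S_3 x S_3) : C_2 (6T13, order 72), PGL(2,5) (6T14, order 120), S_6 (6T16, order 720). By Dedekind's theorem, for a prime p not dividing disc(f) the degrees of the irreducible factors of f mod p form the cycle type of an element of G. Factoring f modulo the 33 such primes p <= 149 (skipping 2, 3, which divide the discriminant), each new pattern first appears at: mod 5: f = (x^3 + x + 4)(x^3 + x^2 + x + 3), pattern 3+3; mod 7: f = (x^6 + 6x^5 + 4x^4 + 5x^3 + 2x^2 + x + 3), pattern 6; mod 17: f = (x)(x + 8)(x^2 + 5x + 9)(x^2 + 10x + 5), pattern 2+2+1+1; mod 19: f = (x + 5)(x + 6)(x + 10)(x + 16)(x^2 + 7x + 3), pattern 2+1+1+1+1; mod 71: f = (x^2 + 34x + 8)(x^2 + 52x + 4)(x^2 + 62x + 56), pattern 2+2+2. No other pattern occurs in this range, so the set of observed cycle types is {3+3, 6, 2+2+1+1, 2+1+1+1+1, 2+2+2}. The candidates containing elements of all these cycle types are A_4 x C_2 (6T6) of order 24, S_4 x C_2 (6T11) of order 48, (S_3 x S_3) : C_2 (6T13) of order 72, S_6 (6T16) of order 720; the others are excluded. The observed types are precisely the cycle types that occur in A_4 x C_2 (6T6) (apart from the identity). Each of the other remaining candidates has further cycle types, and by the Chebotarev density theorem the matching factorization patterns would occur for a proportion of primes equal to their share of the group: S_4 x C_2 (6T11) additionally contains elements of type 4+2, 4+1+1 (12 of its 48 elements, about 25% of primes); (S_3 x S_3) : C_2 (6T13) additionally contains elements of type 4+2, 3+2+1, 3+1+1+1 (34 of its 72 elements, about 47% of primes); S_6 (6T16) additionally contains elements of type 5+1, 4+2, 4+1+1, 3+2+1, 3+1+1+1 (484 of its 720 elements, about 67% of primes). None of the 33 primes tested shows any such pattern (for each of these groups the chance of that is below 10^-4), which rules them out. Hence G = A_4 x C_2 (6T6), of order 24.

A_4 x C_2 (also written A4xC2)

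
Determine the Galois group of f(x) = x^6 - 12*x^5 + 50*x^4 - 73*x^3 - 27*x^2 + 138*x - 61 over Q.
PSL(2,5) (order 60)

The polynomial f is an irreducible sextic over Q, so G = Gal(f/Q) is one of the 16 transitive subgroups 6T1, ..., 6T16 of S_6. The discriminant of f is 30991489 = 5567^2, a perfect square, so G is contained in A_6. The transitive groups of degree 6 contained in A_6 are: A_4 (6T4, order 12), S_4 (6T7, order 24), (C_3 x C_3) : C_4 (6T10, order 36), PSL(2,5) (6T12, order 60), A_6 (6T15, order 360). By Dedekind's theorem, for a prime p not dividing disc(f) the degrees of the irreducible factors of f mod p form the cycle type of an element of G. Factoring f modulo the 21 such primes p <= 79 (skipping 19, which divides the discriminant), each new pattern first appears at: mod 2: f = (x + 1)(x^5 + x^4 + x^3 + x + 1), pattern 5+1; mod 7: f = (x^3 + 3x^2 + x + 1)(x^3 + 6x^2 + 3x + 2), pattern 3+3; mod 61: f = (x)(x + 22)(x^2 + 42x + 12)(x^2 + 46x + 13), pattern 2+2+1+1. No other pattern occurs in this range, so the set of observed cycle types is {5+1, 3+3, 2+2+1+1}. The candidates containing elements of all these cycle types are PSL(2,5) (6T12) of order 60, A_6 (6T15) of order 360; the others are excluded. The observed types are precisely the cycle types that occur in PSL(2,5) (6T12) (apart from the identity). Each of the other remaining candidates has further cycle types, and by the Chebotarev density theorem the matching factorization patterns would occur for a proportion of primes equal to their share of the group: A_6 (6T15) additionally contains elements of type 4+2, 3+1+1+1 (130 of its 360 elements, about 36% of primes). None of the 21 primes tested shows any such pattern (for each of these groups the chance of that is below 10^-4), which rules them out. Hence G = PSL(2,5) (6T12), of order 60.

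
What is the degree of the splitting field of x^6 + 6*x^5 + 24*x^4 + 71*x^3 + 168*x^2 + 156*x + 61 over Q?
The degree of the splitting field over Q equals the order of the Galois group, so first determine the group. The polynomial f is an irreducible sextic over Q, so G = Gal(f/Q) is one of the 16 transitive subgroups 6T1, ..., 6T16 of S_6. The discriminant of f is -1161493653934107, which is not a perfect square, so G is not contained in A_6. The transitive groups of degree 6 not contained in A_6 are: C_6 (6T1, order 6), S_3 (6T2, order 6), D_6 (6T3, order 12), C_3 x S_3 (6T5, order 18), A_4 x C_2 (6T6, order 24), S_4 (6T8, order 24), S_3 x S_3 (6T9, order 36), S_4 x C_2 (6T11, order 48), (S_3 x S_3) : C_2 (6T13, order 72), PGL(2,5) (6T14, order 120), S_6 (6T16, order 720). By Dedekind's theorem, for a prime p not dividing disc(f) the degrees of the irreducible factors of f mod p form the cycle type of an element of G. Factoring f modulo the 26 such primes p <= 127 (skipping 3, 13, 17, 43, 67, which divide the discriminant), each new pattern first appears at: mod 2: f = (x^6 + x^3 + 1), pattern 6; mod 7: f = (x + 1)(x^2 + 1)(x^3 + 5x^2 + 4x + 5), pattern 3+2+1; mod 11: f = (x^2 + 7x + 5)(x^4 + 10x^3 + 4x^2 + 4x + 10), pattern 4+2; mod 31: f = (x + 3)(x + 12)(x^2 + 2x + 17)(x^2 + 20x + 4), pattern 2+2+1+1; mod 61: f = (x)(x + 7)(x + 15)(x + 30)(x^2 + 15x + 4), pattern 2+1+1+1+1; mod 97: f = (x + 21)(x + 37)(x + 68)(x^3 + 74x^2 + 44x + 28), pattern 3+1+1+1; mod 113: f = (x^2 + 55x + 87)(x^2 + 67x + 54)(x^2 + 110x + 67), pattern 2+2+2; mod 127: f = (x^3 + 42x^2 + 113x + 48)(x^3 + 91x^2 + 26x + 78), pattern 3+3. No other pattern occurs in this range, so the set of observed cycle types is {6, 3+2+1, 4+2, 2+2+1+1, 2+1+1+1+1, 3+1+1+1, 2+2+2, 3+3}. The candidates containing elements of all these cycle types are (S_3 x S_3) : C_2 (6T13) of order 72, S_6 (6T16) of order 720; the others are excluded. The observed types are precisely the cycle types that occur in (S_3 x S_3) : C_2 (6T13) (apart from the identity). Each of the other remaining candidates has further cycle types, and by the Chebotarev density theorem the matching factorization patterns would occur for a proportion of primes equal to their share of the group: S_6 (6T16) additionally contains elements of type 5+1, 4+1+1 (234 of its 720 elements, about 32% of primes). None of the 26 primes tested shows any such pattern (for each of these groups the chance of that is below 10^-4), which rules them out. Hence G = (S_3 x S_3) : C_2 (6T13), of order 72. The Galois group (S_3 x S_3) : C_2 (6T13) has order 72, so the splitting field has degree 72 over Q.

72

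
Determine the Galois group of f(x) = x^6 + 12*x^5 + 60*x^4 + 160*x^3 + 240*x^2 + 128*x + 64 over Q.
S_6 (also written S6)

The polynomial f is an irreducible sextic over Q, so G = Gal(f/Q) is one of the 16 transitive subgroups 6T1, ..., 6T16 of S_6. The discriminant of f is -1388339588497408, which is not a perfect square, so G is not contained in A_6. The transitive groups of degree 6 not contained in A_6 are: C_6 (6T1, order 6), S_3 (6T2, order 6), D_6 (6T3, order 12), C_3 x S_3 (6T5, order 18), A_4 x C_2 (6T6, order 24), S_4 (6T8, order 24), S_3 x S_3 (6T9, order 36), S_4 x C_2 (6T11, order 48), (S_3 x S_3) : C_2 (6T13, order 72), PGL(2,5) (6T14, order 120), S_6 (6T16, order 720). By Dedekind's theorem, for a prime p not dividing disc(f) the degrees of the irreducible factors of f mod p form the cycle type of an element of G. Factoring f modulo the 3 such primes p <= 7 (skipping 2, which divides the discriminant), each new pattern first appears at: mod 3: f = (x^6 + x^3 + 2x + 1), pattern 6; mod 5: f = (x + 1)(x + 4)(x^4 + 2x^3 + x^2 + 2x + 1), pattern 4+1+1; mod 7: f = (x + 6)(x^2 + 3x + 1)(x^3 + 3x^2 + 6), pattern 3+2+1. No other pattern occurs in this range, so the set of observed cycle types is {6, 4+1+1, 3+2+1}. Among the candidates above, the only group containing elements of all these cycle types is S_6 (6T16); every other candidate lacks at least one of them. Hence G = S_6 (6T16), of order 720.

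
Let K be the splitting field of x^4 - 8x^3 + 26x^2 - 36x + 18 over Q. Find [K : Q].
4

The degree of the splitting field over Q equals the order of the Galois group, so first determine the group. The polynomial is an irreducible quartic over Q and its discriminant is 2304 = 48^2, a perfect square, so the Galois group is contained in A_4. The resolvent cubic y^3 - 26*y^2 + 216*y - 576 splits completely over Q, which gives the Klein four-group V_4. The Galois group V_4 (4T2) has order 4, so the splitting field has degree 4 over Q.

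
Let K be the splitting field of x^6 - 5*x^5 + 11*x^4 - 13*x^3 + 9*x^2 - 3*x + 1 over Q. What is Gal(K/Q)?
C_6 (order 6)

The polynomial f is an irreducible sextic over Q, so G = Gal(f/Q) is one of the 16 transitive subgroups 6T1, ..., 6T16 of S_6. The discriminant of f is -16807, which is not a perfect square, so G is not contained in A_6. The transitive groups of degree 6 not contained in A_6 are: C_6 (6T1, order 6), S_3 (6T2, order 6), D_6 (6T3, order 12), C_3 x S_3 (6T5, order 18), A_4 x C_2 (6T6, order 24), S_4 (6T8, order 24), S_3 x S_3 (6T9, order 36), S_4 x C_2 (6T11, order 48), (S_3 x S_3) : C_2 (6T13, order 72), PGL(2,5) (6T14, order 120), S_6 (6T16, order 720). By Dedekind's theorem, for a prime p not dividing disc(f) the degrees of the irreducible factors of f mod p form the cycle type of an element of G. Factoring f modulo the 37 such primes p <= 163 (skipping 7, which divides the discriminant), each new pattern first appears at: mod 2: f = (x^3 + x + 1)(x^3 + x^2 + 1), pattern 3+3; mod 3: f = (x^6 + x^5 + 2x^4 + 2x^3 + 1), pattern 6; mod 13: f = (x^2 + x + 12)(x^2 + 3x + 10)(x^2 + 4x + 9), pattern 2+2+2; mod 29: f = (x + 3)(x + 4)(x + 5)(x + 8)(x + 12)(x + 21), pattern 1+1+1+1+1+1. No other pattern occurs in this range, so the set of observed cycle types is {3+3, 6, 2+2+2, 1+1+1+1+1+1}. The candidates containing elements of all these cycle types are C_6 (6T1) of order 6, D_6 (6T3) of order 12, C_3 x S_3 (6T5) of order 18, A_4 x C_2 (6T6) of order 24, S_3 x S_3 (6T9) of order 36, S_4 x C_2 (6T11) of order 48, (S_3 x S_3) : C_2 (6T13) of order 72, PGL(2,5) (6T14) of order 120, S_6 (6T16) of order 720; the others are excluded. The observed types are precisely the cycle types that occur in C_6 (6T1). Each of the other remaining candidates has further cycle types, and by the Chebotarev density theorem the matching factorization patterns would occur for a proportion of primes equal to their share of the group: D_6 (6T3) additionally contains elements of type 2+2+1+1 (3 of its 12 elements, about 25% of primes); C_3 x S_3 (6T5) additionally contains elements of type 3+1+1+1 (4 of its 18 elements, about 22% of primes); A_4 x C_2 (6T6) additionally contains elements of type 2+2+1+1, 2+1+1+1+1 (6 of its 24 elements, about 25% of primes); S_3 x S_3 (6T9) additionally contains elements of type 3+1+1+1, 2+2+1+1 (13 of its 36 elements, about 36% of primes); S_4 x C_2 (6T11) additionally contains elements of type 4+2, 4+1+1, 2+2+1+1, 2+1+1+1+1 (24 of its 48 elements, about 50% of primes); (S_3 x S_3) : C_2 (6T13) additionally contains elements of type 4+2, 3+2+1, 3+1+1+1, 2+2+1+1, 2+1+1+1+1 (49 of its 72 elements, about 68% of primes); PGL(2,5) (6T14) additionally contains elements of type 5+1, 4+1+1, 2+2+1+1 (69 of its 120 elements, about 58% of primes); S_6 (6T16) additionally contains elements of type 5+1, 4+2, 4+1+1, 3+2+1, 3+1+1+1, 2+2+1+1, 2+1+1+1+1 (544 of its 720 elements, about 76% of primes). None of the 37 primes tested shows any such pattern (for each of these groups the chance of that is below 10^-4), which rules them out. Hence G = C_6 (6T1), of order 6.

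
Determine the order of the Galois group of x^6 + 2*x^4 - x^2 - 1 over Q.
The degree of the splitting field over Q equals the order of the Galois group, so first determine the group. The polynomial f is an irreducible sextic over Q, so G = Gal(f/Q) is one of the 16 transitive subgroups 6T1, ..., 6T16 of S_6. The discriminant of f is 153664 = 392^2, a perfect square, so G is contained in A_6. The transitive groups of degree 6 contained in A_6 are: A_4 (6T4, order 12), S_4 (6T7, order 24), (C_3 x C_3) : C_4 (6T10, order 36), PSL(2,5) (6T12, order 60), A_6 (6T15, order 360). By Dedekind's theorem, for a prime p not dividing disc(f) the degrees of the irreducible factors of f mod p form the cycle type of an element of G. Factoring f modulo the 33 such primes p <= 149 (skipping 2, 7, which divide the discriminant), each new pattern first appears at: mod 3: f = (x^3 + x^2 + 2)(x^3 + 2x^2 + 1), pattern 3+3; mod 13: f = (x + 2)(x + 11)(x^2 + 8)(x^2 + 11), pattern 2+2+1+1. No other pattern occurs in this range, so the set of observed cycle types is {3+3, 2+2+1+1}. The candidates containing elements of all these cycle types are A_4 (6T4) of order 12, S_4 (6T7) of order 24, (C_3 x C_3) : C_4 (6T10) of order 36, PSL(2,5) (6T12) of order 60, A_6 (6T15) of order 360; the others are excluded. The observed types are precisely the cycle types that occur in A_4 (6T4) (apart from the identity). Each of the other remaining candidates has further cycle types, and by the Chebotarev density theorem the matching factorization patterns would occur for a proportion of primes equal to their share of the group: S_4 (6T7) additionally contains elements of type 4+2 (6 of its 24 elements, about 25% of primes); (C_3 x C_3) : C_4 (6T10) additionally contains elements of type 4+2, 3+1+1+1 (22 of its 36 elements, about 61% of primes); PSL(2,5) (6T12) additionally contains elements of type 5+1 (24 of its 60 elements, about 40% of primes); A_6 (6T15) additionally contains elements of type 5+1, 4+2, 3+1+1+1 (274 of its 360 elements, about 76% of primes). None of the 33 primes tested shows any such pattern (for each of these groups the chance of that is below 10^-4), which rules them out. Hence G = A_4 (6T4), of order 12. The Galois group A_4 (6T4) has order 12, so the splitting field has degree 12 over Q.

12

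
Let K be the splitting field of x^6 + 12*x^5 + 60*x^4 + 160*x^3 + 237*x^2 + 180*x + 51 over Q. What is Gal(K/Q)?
The polynomial f is an irreducible sextic over Q, so G = Gal(f/Q) is one of the 16 transitive subgroups 6T1, ..., 6T16 of S_6. The discriminant of f is 419904 = 648^2, a perfect square, so G is contained in A_6. The transitive groups of degree 6 contained in A_6 are: A_4 (6T4, order 12), S_4 (6T7, order 24), (C_3 x C_3) : C_4 (6T10, order 36), PSL(2,5) (6T12, order 60), A_6 (6T15, order 360). By Dedekind's theorem, for a prime p not dividing disc(f) the degrees of the irreducible factors of f mod p form the cycle type of an element of G. Factoring f modulo the 33 such primes p <= 149 (skipping 2, 3, which divide the discriminant), each new pattern first appears at: mod 5: f = (x^3 + x + 4)(x^3 + 2x^2 + 4x + 4), pattern 3+3; mod 17: f = (x)(x + 4)(x^2 + 4x + 1)(x^2 + 4x + 11), pattern 2+2+1+1; mod 71: f = (x + 6)(x + 7)(x + 34)(x + 41)(x + 68)(x + 69), pattern 1+1+1+1+1+1. No other pattern occurs in this range, so the set of observed cycle types is {3+3, 2+2+1+1, 1+1+1+1+1+1}. The candidates containing elements of all these cycle types are A_4 (6T4) of order 12, S_4 (6T7) of order 24, (C_3 x C_3) : C_4 (6T10) of order 36, PSL(2,5) (6T12) of order 60, A_6 (6T15) of order 360; the others are excluded. The observed types are precisely the cycle types that occur in A_4 (6T4). Each of the other remaining candidates has further cycle types, and by the Chebotarev density theorem the matching factorization patterns would occur for a proportion of primes equal to their share of the group: S_4 (6T7) additionally contains elements of type 4+2 (6 of its 24 elements, about 25% of primes); (C_3 x C_3) : C_4 (6T10) additionally contains elements of type 4+2, 3+1+1+1 (22 of its 36 elements, about 61% of primes); PSL(2,5) (6T12) additionally contains elements of type 5+1 (24 of its 60 elements, about 40% of primes); A_6 (6T15) additionally contains elements of type 5+1, 4+2, 3+1+1+1 (274 of its 360 elements, about 76% of primes). None of the 33 primes tested shows any such pattern (for each of these groups the chance of that is below 10^-4), which rules them out. Hence G = A_4 (6T4), of order 12.

A_4 (order 12)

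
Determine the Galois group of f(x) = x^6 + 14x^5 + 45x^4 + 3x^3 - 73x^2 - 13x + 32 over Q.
6T12: PSL(2,5)

The polynomial f is an irreducible sextic over Q, so G = Gal(f/Q) is one of the 16 transitive subgroups 6T1, ..., 6T16 of S_6. The discriminant of f is 3646117689361 = 1909481^2, a perfect square, so G is contained in A_6. The transitive groups of degree 6 contained in A_6 are: A_4 (6T4, order 12), S_4 (6T7, order 24), (C_3 x C_3) : C_4 (6T10, order 36), PSL(2,5) (6T12, order 60), A_6 (6T15, order 360). By Dedekind's theorem, for a prime p not dividing disc(f) the degrees of the irreducible factors of f mod p form the cycle type of an element of G. Factoring f modulo the 21 such primes p <= 83 (skipping 7, 19, which divide the discriminant), each new pattern first appears at: mod 2: f = (x)(x^5 + x^3 + x^2 + x + 1), pattern 5+1; mod 11: f = (x^3 + 4x^2 + 7x + 2)(x^3 + 10x^2 + 9x + 5), pattern 3+3; mod 61: f = (x + 3)(x + 26)(x^2 + 23x + 23)(x^2 + 23x + 33), pattern 2+2+1+1. No other pattern occurs in this range, so the set of observed cycle types is {5+1, 3+3, 2+2+1+1}. The candidates containing elements of all these cycle types are PSL(2,5) (6T12) of order 60, A_6 (6T15) of order 360; the others are excluded. The observed types are precisely the cycle types that occur in PSL(2,5) (6T12) (apart from the identity). Each of the other remaining candidates has further cycle types, and by the Chebotarev density theorem the matching factorization patterns would occur for a proportion of primes equal to their share of the group: A_6 (6T15) additionally contains elements of type 4+2, 3+1+1+1 (130 of its 360 elements, about 36% of primes). None of the 21 primes tested shows any such pattern (for each of these groups the chance of that is below 10^-4), which rules them out. Hence G = PSL(2,5) (6T12), of order 60.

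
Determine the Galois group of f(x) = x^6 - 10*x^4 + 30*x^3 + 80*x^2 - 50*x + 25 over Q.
The polynomial f is an irreducible sextic over Q, so G = Gal(f/Q) is one of the 16 transitive subgroups 6T1, ..., 6T16 of S_6. The discriminant of f is 38875225000000 = 6235000^2, a perfect square, so G is contained in A_6. The transitive groups of degree 6 contained in A_6 are: A_4 (6T4, order 12), S_4 (6T7, order 24), (C_3 x C_3) : C_4 (6T10, order 36), PSL(2,5) (6T12, order 60), A_6 (6T15, order 360). By Dedekind's theorem, for a prime p not dividing disc(f) the degrees of the irreducible factors of f mod p form the cycle type of an element of G. Factoring f modulo the 19 such primes p <= 83 (skipping 2, 5, 29, 43, which divide the discriminant), each new pattern first appears at: mod 3: f = (x^2 + x + 2)(x^4 + 2x^3 + x^2 + x + 2), pattern 4+2; mod 11: f = (x^3 + 4x^2 + 5x + 4)(x^3 + 7x^2 + x + 9), pattern 3+3; mod 19: f = (x + 4)(x + 18)(x^2 + 6x + 7)(x^2 + 10x + 12), pattern 2+2+1+1; mod 61: f = (x + 19)(x + 37)(x + 40)(x^3 + 26x^2 + 41x + 36), pattern 3+1+1+1. No other pattern occurs in this range, so the set of observed cycle types is {4+2, 3+3, 2+2+1+1, 3+1+1+1}. The candidates containing elements of all these cycle types are (C_3 x C_3) : C_4 (6T10) of order 36, A_6 (6T15) of order 360; the others are excluded. The observed types are precisely the cycle types that occur in (C_3 x C_3) : C_4 (6T10) (apart from the identity). Each of the other remaining candidates has further cycle types, and by the Chebotarev density theorem the matching factorization patterns would occur for a proportion of primes equal to their share of the group: A_6 (6T15) additionally contains elements of type 5+1 (144 of its 360 elements, about 40% of primes). None of the 19 primes tested shows any such pattern (for each of these groups the chance of that is below 10^-4), which rules them out. Hence G = (C_3 x C_3) : C_4 (6T10), of order 36.

(C_3 x C_3) : C_4 (order 36)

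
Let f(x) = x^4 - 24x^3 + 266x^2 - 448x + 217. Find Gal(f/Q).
The polynomial is an irreducible quartic over Q and its discriminant is 156486701056 = 395584^2, a perfect square, so the Galois group is contained in A_4. The resolvent cubic y^3 - 266*y^2 + 9884*y - 94808 is irreducible over Q. An irreducible resolvent with square discriminant gives A_4.

A_4 (also written A4)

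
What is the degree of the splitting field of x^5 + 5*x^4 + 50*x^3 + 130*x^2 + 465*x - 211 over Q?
The degree of the splitting field over Q equals the order of the Galois group, so first determine the group. The polynomial f is an irreducible quintic over Q, so G = Gal(f/Q) is a transitive subgroup of S_5: one of C_5 (5T1, order 5), D_5 (5T2, order 10), F_20 (5T3, order 20), A_5 (5T4, order 60) or S_5 (5T5, order 120). The discriminant of f is 673506304000000 = 25952000^2, a perfect square, so G is contained in A_5. The transitive groups of degree 5 contained in A_5 are: C_5 (5T1, order 5), D_5 (5T2, order 10), A_5 (5T4, order 60). By Dedekind's theorem, for a prime p not dividing disc(f) the degrees of the irreducible factors of f mod p form the cycle type of an element of G. Factoring f modulo the 2 such primes p <= 7 (skipping 2, 5, which divide the discriminant), each new pattern first appears at: mod 3: f = (x^5 + 2x^4 + 2x^3 + x^2 + 2), pattern 5; mod 7: f = (x + 2)(x + 3)(x^3 + 2x + 1), pattern 3+1+1. No other pattern occurs in this range, so the set of observed cycle types is {5, 3+1+1}. Among the candidates above, the only group containing elements of all these cycle types is A_5 (5T4) — each of C_5 (5T1), D_5 (5T2) lacks at least one of them. Hence G = A_5 (5T4), of order 60. The Galois group A_5 (5T4) has order 60, so the splitting field has degree 60 over Q.

60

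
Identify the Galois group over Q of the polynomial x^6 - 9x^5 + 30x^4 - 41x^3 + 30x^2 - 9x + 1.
6T2: S_3

The polynomial f is an irreducible sextic over Q, so G = Gal(f/Q) is one of the 16 transitive subgroups 6T1, ..., 6T16 of S_6. The discriminant of f is -67744512, which is not a perfect square, so G is not contained in A_6. The transitive groups of degree 6 not contained in A_6 are: C_6 (6T1, order 6), S_3 (6T2, order 6), D_6 (6T3, order 12), C_3 x S_3 (6T5, order 18), A_4 x C_2 (6T6, order 24), S_4 (6T8, order 24), S_3 x S_3 (6T9, order 36), S_4 x C_2 (6T11, order 48), (S_3 x S_3) : C_2 (6T13, order 72), PGL(2,5) (6T14, order 120), S_6 (6T16, order 720). By Dedekind's theorem, for a prime p not dividing disc(f) the degrees of the irreducible factors of f mod p form the cycle type of an element of G. Factoring f modulo the 23 such primes p <= 101 (skipping 2, 3, 11, which divide the discriminant), each new pattern first appears at: mod 5: f = (x^2 + x + 1)(x^2 + 2x + 4)(x^2 + 3x + 4), pattern 2+2+2; mod 7: f = (x^3 + 2x + 6)(x^3 + 5x^2 + 6), pattern 3+3; mod 31: f = (x + 12)(x + 13)(x + 15)(x + 22)(x + 24)(x + 29), pattern 1+1+1+1+1+1. No other pattern occurs in this range, so the set of observed cycle types is {2+2+2, 3+3, 1+1+1+1+1+1}. The candidates containing elements of all these cycle types are C_6 (6T1) of order 6, S_3 (6T2) of order 6, D_6 (6T3) of order 12, C_3 x S_3 (6T5) of order 18, A_4 x C_2 (6T6) of order 24, S_4 (6T8) of order 24, S_3 x S_3 (6T9) of order 36, S_4 x C_2 (6T11) of order 48, (S_3 x S_3) : C_2 (6T13) of order 72, PGL(2,5) (6T14) of order 120, S_6 (6T16) of order 720; the others are excluded. The observed types are precisely the cycle types that occur in S_3 (6T2). Each of the other remaining candidates has further cycle types, and by the Chebotarev density theorem the matching factorization patterns would occur for a proportion of primes equal to their share of the group: C_6 (6T1) additionally contains elements of type 6 (2 of its 6 elements, about 33% of primes); D_6 (6T3) additionally contains elements of type 6, 2+2+1+1 (5 of its 12 elements, about 42% of primes); C_3 x S_3 (6T5) additionally contains elements of type 6, 3+1+1+1 (10 of its 18 elements, about 56% of primes); A_4 x C_2 (6T6) additionally contains elements of type 6, 2+2+1+1, 2+1+1+1+1 (14 of its 24 elements, about 58% of primes); S_4 (6T8) additionally contains elements of type 4+1+1, 2+2+1+1 (9 of its 24 elements, about 38% of primes); S_3 x S_3 (6T9) additionally contains elements of type 6, 3+1+1+1, 2+2+1+1 (25 of its 36 elements, about 69% of primes); S_4 x C_2 (6T11) additionally contains elements of type 6, 4+2, 4+1+1, 2+2+1+1, 2+1+1+1+1 (32 of its 48 elements, about 67% of primes); (S_3 x S_3) : C_2 (6T13) additionally contains elements of type 6, 4+2, 3+2+1, 3+1+1+1, 2+2+1+1, 2+1+1+1+1 (61 of its 72 elements, about 85% of primes); PGL(2,5) (6T14) additionally contains elements of type 6, 5+1, 4+1+1, 2+2+1+1 (89 of its 120 elements, about 74% of primes); S_6 (6T16) additionally contains elements of type 6, 5+1, 4+2, 4+1+1, 3+2+1, 3+1+1+1, 2+2+1+1, 2+1+1+1+1 (664 of its 720 elements, about 92% of primes). None of the 23 primes tested shows any such pattern (for each of these groups the chance of that is below 10^-4), which rules them out. Hence G = S_3 (6T2), of order 6.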